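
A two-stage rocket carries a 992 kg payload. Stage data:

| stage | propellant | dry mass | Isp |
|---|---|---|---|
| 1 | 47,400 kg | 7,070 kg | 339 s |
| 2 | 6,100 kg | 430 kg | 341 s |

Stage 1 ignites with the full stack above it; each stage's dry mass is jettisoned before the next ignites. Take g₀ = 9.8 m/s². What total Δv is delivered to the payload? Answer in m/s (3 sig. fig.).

Δv ≈ 10400 m/s

Ignition mass of stage 1 = 47,400+7,070 + 6,100+430 + 992 = 61,992 kg.
Stage 1: m₀ = 61,992 kg, m_f = 61,992 − 47,400 = 14,592 kg; Δv = 339×9.8×ln(4.248) = 3322.2×1.4465 ≈ 4806 m/s.
Stage 2: m₀ = 7,522 kg, m_f = 7,522 − 6,100 = 1,422 kg; Δv = 341×9.8×ln(5.29) = 3341.8×1.6658 ≈ 5567 m/s.
Total Δv = 4806 + 5567 = 10373 m/s.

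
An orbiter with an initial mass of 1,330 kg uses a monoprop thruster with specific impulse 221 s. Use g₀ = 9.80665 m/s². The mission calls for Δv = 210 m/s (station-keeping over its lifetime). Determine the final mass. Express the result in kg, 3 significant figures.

final mass ≈ 1210 kg

v_e = Isp · g₀ = 221 × 9.80665 = 2167.3 m/s.
m₀/m_f = exp(Δv / v_e) = exp(210 / 2167.3) = exp(0.0969) = 1.1017.
m_f = m₀ / 1.1017 = 1,330 / 1.1017 = 1,207.23 kg.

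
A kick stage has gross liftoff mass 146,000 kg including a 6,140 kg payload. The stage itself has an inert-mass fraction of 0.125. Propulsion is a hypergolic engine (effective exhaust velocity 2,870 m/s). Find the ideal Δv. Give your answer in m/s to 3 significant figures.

Δv ≈ 5230 m/s

Stage wet mass = m₀ − payload = 146,000 − 6,140 = 139,860 kg.
Stage dry mass = ε × stage wet mass = 0.125 × 139,860 = 17,482.5 kg.
Burnout mass m_f = stage dry + payload = 17,482.5 + 6,140 = 23,622.5 kg.
Using Δv = v_e ln(m₀/m_f): Δv = v_e · ln(146,000/23,622.5) = 2870.0 × ln(6.181) = 2870.0 × 1.8214 ≈ 5227 m/s.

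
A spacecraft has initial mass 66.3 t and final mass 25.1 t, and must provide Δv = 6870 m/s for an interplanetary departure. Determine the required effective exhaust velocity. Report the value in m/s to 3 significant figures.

ln(m₀/m_f) = ln(66300/25100) = ln(2.641) = 0.9713.
v_e = Δv / ln(m₀/m_f) = 6870 / 0.9713 = 7072.8 m/s.

v_e ≈ 7070 m/s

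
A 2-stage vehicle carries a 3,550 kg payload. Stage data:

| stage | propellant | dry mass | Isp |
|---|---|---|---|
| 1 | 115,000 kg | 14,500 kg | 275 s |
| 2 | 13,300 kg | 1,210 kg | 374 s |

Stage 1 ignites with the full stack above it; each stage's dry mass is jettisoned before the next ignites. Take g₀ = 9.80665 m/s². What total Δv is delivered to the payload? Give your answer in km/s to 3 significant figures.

Δv ≈ 8.97 km/s

Ignition mass of stage 1 = 115,000+14,500 + 13,300+1,210 + 3,550 = 147,560 kg.
Stage 1: m₀ = 147,560 kg, m_f = 147,560 − 115,000 = 32,560 kg; Δv = 275×9.80665×ln(4.532) = 2696.8×1.5112 ≈ 4075 m/s.
Stage 2: m₀ = 18,060 kg, m_f = 18,060 − 13,300 = 4,760 kg; Δv = 374×9.80665×ln(3.794) = 3667.7×1.3335 ≈ 4891 m/s.
Total Δv = 4075 + 4891 = 8966 m/s.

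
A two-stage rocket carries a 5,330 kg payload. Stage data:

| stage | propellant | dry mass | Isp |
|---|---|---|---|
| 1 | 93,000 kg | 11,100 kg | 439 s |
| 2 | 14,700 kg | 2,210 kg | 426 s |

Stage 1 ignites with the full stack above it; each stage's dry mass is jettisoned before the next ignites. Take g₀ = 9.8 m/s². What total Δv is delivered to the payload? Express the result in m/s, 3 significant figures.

Ignition mass of stage 1 = 93,000+11,100 + 14,700+2,210 + 5,330 = 126,340 kg.
Stage 1: m₀ = 126,340 kg, m_f = 126,340 − 93,000 = 33,340 kg; Δv = 439×9.8×ln(3.789) = 4302.2×1.3322 ≈ 5731 m/s.
Stage 2: m₀ = 22,240 kg, m_f = 22,240 − 14,700 = 7,540 kg; Δv = 426×9.8×ln(2.95) = 4174.8×1.0817 ≈ 4516 m/s.
Total Δv = 5731 + 4516 = 10247 m/s.

Δv ≈ 10200 m/s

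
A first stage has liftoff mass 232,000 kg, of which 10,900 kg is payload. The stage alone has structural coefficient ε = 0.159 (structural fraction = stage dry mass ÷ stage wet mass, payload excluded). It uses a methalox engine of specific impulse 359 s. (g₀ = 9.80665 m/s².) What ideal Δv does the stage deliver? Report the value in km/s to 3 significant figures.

Δv ≈ 5.69 km/s

Stage wet mass = m₀ − payload = 232,000 − 10,900 = 221,100 kg.
Stage dry mass = ε × stage wet mass = 0.159 × 221,100 = 35,154.9 kg.
Burnout mass m_f = stage dry + payload = 35,154.9 + 10,900 = 46,054.9 kg.
v_e = Isp · g₀ = 359 × 9.80665 = 3520.6 m/s.
Rocket equation: Δv = v_e · ln(232,000/46,054.9) = 3520.6 × ln(5.037) = 3520.6 × 1.6169 ≈ 5692 m/s.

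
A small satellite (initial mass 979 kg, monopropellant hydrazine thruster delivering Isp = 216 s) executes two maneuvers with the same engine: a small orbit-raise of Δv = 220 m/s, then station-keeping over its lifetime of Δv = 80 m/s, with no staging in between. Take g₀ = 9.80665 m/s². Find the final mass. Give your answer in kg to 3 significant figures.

v_e = Isp · g₀ = 216 × 9.80665 = 2118.2 m/s.
After the first burn: m = 979 × exp(−220/2118.2) = 979 × 0.90135 = 882.422 kg.
After the second burn: m = 882.422 × exp(−80/2118.2) = 882.422 × 0.96294 = 849.719 kg.

final mass ≈ 850 kg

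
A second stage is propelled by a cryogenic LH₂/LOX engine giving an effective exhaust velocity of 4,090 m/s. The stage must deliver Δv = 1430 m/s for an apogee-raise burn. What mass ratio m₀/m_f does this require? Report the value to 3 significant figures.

mass ratio ≈ 1.42

Rocket equation: m₀/m_f = exp(Δv / v_e) = exp(1430 / 4090.0) = exp(0.3496) = 1.4185.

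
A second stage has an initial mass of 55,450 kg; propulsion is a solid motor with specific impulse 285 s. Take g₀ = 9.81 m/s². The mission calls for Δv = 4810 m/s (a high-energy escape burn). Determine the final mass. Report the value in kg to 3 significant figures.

v_e = Isp · g₀ = 285 × 9.81 = 2795.9 m/s.
Using Δv = v_e ln(m₀/m_f): m₀/m_f = exp(Δv / v_e) = exp(4810 / 2795.9) = exp(1.7204) = 5.5868.
m_f = m₀ / 5.5868 = 55,450 / 5.5868 = 9,925.18 kg.

final mass ≈ 9930 kg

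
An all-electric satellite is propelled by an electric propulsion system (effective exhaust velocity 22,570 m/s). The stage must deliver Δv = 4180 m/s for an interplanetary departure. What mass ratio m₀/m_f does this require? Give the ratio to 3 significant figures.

mass ratio ≈ 1.20

m₀/m_f = exp(Δv / v_e) = exp(4180 / 22570.0) = exp(0.1852) = 1.2035.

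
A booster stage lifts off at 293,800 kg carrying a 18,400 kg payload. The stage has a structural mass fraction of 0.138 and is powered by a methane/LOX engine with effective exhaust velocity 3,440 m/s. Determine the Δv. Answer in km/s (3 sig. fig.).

Stage wet mass = m₀ − payload = 293,800 − 18,400 = 275,400 kg.
Stage dry mass = ε × stage wet mass = 0.138 × 275,400 = 38,005.2 kg.
Burnout mass m_f = stage dry + payload = 38,005.2 + 18,400 = 56,405.2 kg.
Δv = v_e · ln(293,800/56,405.2) = 3440.0 × ln(5.209) = 3440.0 × 1.6503 ≈ 5677 m/s.

Δv ≈ 5.68 km/s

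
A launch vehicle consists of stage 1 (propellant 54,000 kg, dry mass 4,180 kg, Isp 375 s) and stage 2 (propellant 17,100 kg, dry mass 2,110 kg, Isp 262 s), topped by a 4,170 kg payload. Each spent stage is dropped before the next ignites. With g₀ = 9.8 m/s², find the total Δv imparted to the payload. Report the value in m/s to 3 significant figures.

Δv ≈ 7360 m/s

Ignition mass of stage 1 = 54,000+4,180 + 17,100+2,110 + 4,170 = 81,560 kg.
Stage 1: m₀ = 81,560 kg, m_f = 81,560 − 54,000 = 27,560 kg; Δv = 375×9.8×ln(2.959) = 3675.0×1.0850 ≈ 3987 m/s.
Stage 2: m₀ = 23,380 kg, m_f = 23,380 − 17,100 = 6,280 kg; Δv = 262×9.8×ln(3.723) = 2567.6×1.3145 ≈ 3375 m/s.
Total Δv = 3987 + 3375 = 7362 m/s.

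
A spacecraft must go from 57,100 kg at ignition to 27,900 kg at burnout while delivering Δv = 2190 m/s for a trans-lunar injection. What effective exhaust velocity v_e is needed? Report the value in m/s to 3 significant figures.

ln(m₀/m_f) = ln(57100/27900) = ln(2.047) = 0.7162.
Rocket equation: v_e = Δv / ln(m₀/m_f) = 2190 / 0.7162 = 3057.9 m/s.

v_e ≈ 3060 m/s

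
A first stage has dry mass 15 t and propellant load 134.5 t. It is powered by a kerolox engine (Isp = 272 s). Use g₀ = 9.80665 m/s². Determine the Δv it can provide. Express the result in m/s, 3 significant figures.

v_e = Isp · g₀ = 272 × 9.80665 = 2667.4 m/s.
m₀ = m_dry + m_prop = 15 + 134.5 = 149.5 t.
Δv = v_e · ln(m₀/m_f) = 2667.4 × ln(9.967) = 2667.4 × 2.2992 ≈ 6133.0 m/s.

Δv ≈ 6130 m/s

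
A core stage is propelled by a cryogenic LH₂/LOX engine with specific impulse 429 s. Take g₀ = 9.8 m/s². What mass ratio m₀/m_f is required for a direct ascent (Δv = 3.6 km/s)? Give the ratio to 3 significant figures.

v_e = Isp · g₀ = 429 × 9.8 = 4204.2 m/s.
By the Tsiolkovsky rocket equation, m₀/m_f = exp(Δv / v_e) = exp(3600 / 4204.2) = exp(0.8563) = 2.3544.

mass ratio ≈ 2.35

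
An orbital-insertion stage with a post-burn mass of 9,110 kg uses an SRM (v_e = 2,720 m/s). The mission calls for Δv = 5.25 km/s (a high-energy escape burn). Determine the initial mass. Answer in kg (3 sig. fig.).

initial mass ≈ 62800 kg

Rocket equation: m₀/m_f = exp(Δv / v_e) = exp(5250 / 2720.0) = exp(1.9301) = 6.8905.
m₀ = m_f × 6.8905 = 9,110 × 6.8905 = 62,772.5 kg.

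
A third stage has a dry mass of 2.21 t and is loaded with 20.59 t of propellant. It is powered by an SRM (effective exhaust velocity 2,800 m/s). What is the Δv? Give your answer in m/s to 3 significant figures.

Δv ≈ 6530 m/s

m₀ = m_dry + m_prop = 2.21 + 20.59 = 22.8 t.
Using Δv = v_e ln(m₀/m_f): Δv = v_e · ln(m₀/m_f) = 2800.0 × ln(10.32) = 2800.0 × 2.3338 ≈ 6534.6 m/s.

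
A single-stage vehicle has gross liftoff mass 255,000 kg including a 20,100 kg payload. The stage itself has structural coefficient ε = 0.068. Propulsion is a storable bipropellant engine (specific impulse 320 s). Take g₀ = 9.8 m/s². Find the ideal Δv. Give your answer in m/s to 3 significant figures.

Δv ≈ 6130 m/s

Stage wet mass = m₀ − payload = 255,000 − 20,100 = 234,900 kg.
Stage dry mass = ε × stage wet mass = 0.068 × 234,900 = 15,973.2 kg.
Burnout mass m_f = stage dry + payload = 15,973.2 + 20,100 = 36,073.2 kg.
v_e = Isp · g₀ = 320 × 9.8 = 3136.0 m/s.
Using Δv = v_e ln(m₀/m_f): Δv = v_e · ln(255,000/36,073.2) = 3136.0 × ln(7.069) = 3136.0 × 1.9557 ≈ 6133 m/s.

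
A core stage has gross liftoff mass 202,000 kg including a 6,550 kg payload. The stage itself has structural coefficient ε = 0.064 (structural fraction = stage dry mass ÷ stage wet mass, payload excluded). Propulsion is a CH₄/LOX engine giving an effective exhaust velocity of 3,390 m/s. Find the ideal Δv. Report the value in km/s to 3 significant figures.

Δv ≈ 8.00 km/s

Stage wet mass = m₀ − payload = 202,000 − 6,550 = 195,450 kg.
Stage dry mass = ε × stage wet mass = 0.064 × 195,450 = 12,508.8 kg.
Burnout mass m_f = stage dry + payload = 12,508.8 + 6,550 = 19,058.8 kg.
Δv = v_e · ln(202,000/19,058.8) = 3390.0 × ln(10.6) = 3390.0 × 2.3607 ≈ 8003 m/s.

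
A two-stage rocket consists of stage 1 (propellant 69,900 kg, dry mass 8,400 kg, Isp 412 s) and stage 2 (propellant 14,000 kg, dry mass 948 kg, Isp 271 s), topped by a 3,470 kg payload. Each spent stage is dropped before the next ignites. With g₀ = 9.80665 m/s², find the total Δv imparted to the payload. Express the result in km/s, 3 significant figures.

Δv ≈ 8.98 km/s

Ignition mass of stage 1 = 69,900+8,400 + 14,000+948 + 3,470 = 96,718 kg.
Stage 1: m₀ = 96,718 kg, m_f = 96,718 − 69,900 = 26,818 kg; Δv = 412×9.80665×ln(3.606) = 4040.3×1.2827 ≈ 5183 m/s.
Stage 2: m₀ = 18,418 kg, m_f = 18,418 − 14,000 = 4,418 kg; Δv = 271×9.80665×ln(4.169) = 2657.6×1.4276 ≈ 3794 m/s.
Total Δv = 5183 + 3794 = 8977 m/s.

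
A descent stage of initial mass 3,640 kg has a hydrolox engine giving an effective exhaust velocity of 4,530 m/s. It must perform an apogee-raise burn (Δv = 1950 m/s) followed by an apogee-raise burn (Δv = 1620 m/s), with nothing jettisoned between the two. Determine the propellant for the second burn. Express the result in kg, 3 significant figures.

After the first burn: m = 3640 × exp(−1950/4530.0) = 3640 × 0.65021 = 2,366.76 kg.
After the second burn: m = 2,366.76 × exp(−1620/4530.0) = 2,366.76 × 0.69934 = 1,655.17 kg.
Second-burn propellant = 2,366.76 − 1,655.17 = 711.59 kg.

propellant for the second burn ≈ 712 kg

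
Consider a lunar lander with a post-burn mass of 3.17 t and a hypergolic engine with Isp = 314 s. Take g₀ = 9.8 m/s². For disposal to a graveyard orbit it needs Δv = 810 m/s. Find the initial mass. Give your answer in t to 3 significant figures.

initial mass ≈ 4.12 t

v_e = Isp · g₀ = 314 × 9.8 = 3077.2 m/s.
Rocket equation: m₀/m_f = exp(Δv / v_e) = exp(810 / 3077.2) = exp(0.2632) = 1.3011.
m₀ = m_f × 1.3011 = 3.17 × 1.3011 = 4.12449 t.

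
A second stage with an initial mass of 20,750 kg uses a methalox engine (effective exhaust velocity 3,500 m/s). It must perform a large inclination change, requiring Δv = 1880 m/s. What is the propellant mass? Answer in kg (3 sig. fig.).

By the Tsiolkovsky rocket equation, m₀/m_f = exp(Δv / v_e) = exp(1880 / 3500.0) = exp(0.5371) = 1.7111.
m_f = 20,750 / 1.7111 = 12,126.7 kg, so propellant = m₀ − m_f = 20,750 − 12,126.7 = 8,623.3 kg.

propellant mass ≈ 8620 kg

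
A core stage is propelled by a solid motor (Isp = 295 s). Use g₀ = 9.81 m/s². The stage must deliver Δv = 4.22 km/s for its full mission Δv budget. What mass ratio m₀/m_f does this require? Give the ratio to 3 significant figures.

v_e = Isp · g₀ = 295 × 9.81 = 2894.0 m/s.
m₀/m_f = exp(Δv / v_e) = exp(4220 / 2894.0) = exp(1.4582) = 4.2983.

mass ratio ≈ 4.30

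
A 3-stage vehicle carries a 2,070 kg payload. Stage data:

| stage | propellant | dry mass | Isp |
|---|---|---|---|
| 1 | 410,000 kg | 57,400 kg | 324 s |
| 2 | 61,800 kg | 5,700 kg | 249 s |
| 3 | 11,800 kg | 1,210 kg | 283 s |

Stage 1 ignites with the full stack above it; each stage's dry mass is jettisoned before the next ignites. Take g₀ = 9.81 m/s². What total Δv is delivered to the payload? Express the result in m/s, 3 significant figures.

Δv ≈ 12000 m/s

Ignition mass of stage 1 = 410,000+57,400 + 61,800+5,700 + 11,800+1,210 + 2,070 = 549,980 kg.
Stage 1: m₀ = 549,980 kg, m_f = 549,980 − 410,000 = 139,980 kg; Δv = 324×9.81×ln(3.929) = 3178.4×1.3684 ≈ 4349 m/s.
Stage 2: m₀ = 82,580 kg, m_f = 82,580 − 61,800 = 20,780 kg; Δv = 249×9.81×ln(3.974) = 2442.7×1.3798 ≈ 3370 m/s.
Stage 3: m₀ = 15,080 kg, m_f = 15,080 − 11,800 = 3,280 kg; Δv = 283×9.81×ln(4.598) = 2776.2×1.5255 ≈ 4235 m/s.
Total Δv = 4349 + 3370 + 4235 = 11954 m/s.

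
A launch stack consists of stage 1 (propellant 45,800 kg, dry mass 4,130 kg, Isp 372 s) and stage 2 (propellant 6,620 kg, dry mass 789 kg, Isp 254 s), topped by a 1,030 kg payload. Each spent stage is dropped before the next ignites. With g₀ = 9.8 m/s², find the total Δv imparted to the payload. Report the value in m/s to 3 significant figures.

Ignition mass of stage 1 = 45,800+4,130 + 6,620+789 + 1,030 = 58,369 kg.
Stage 1: m₀ = 58,369 kg, m_f = 58,369 − 45,800 = 12,569 kg; Δv = 372×9.8×ln(4.644) = 3645.6×1.5356 ≈ 5598 m/s.
Stage 2: m₀ = 8,439 kg, m_f = 8,439 − 6,620 = 1,819 kg; Δv = 254×9.8×ln(4.639) = 2489.2×1.5346 ≈ 3820 m/s.
Total Δv = 5598 + 3820 = 9418 m/s.

Δv ≈ 9420 m/s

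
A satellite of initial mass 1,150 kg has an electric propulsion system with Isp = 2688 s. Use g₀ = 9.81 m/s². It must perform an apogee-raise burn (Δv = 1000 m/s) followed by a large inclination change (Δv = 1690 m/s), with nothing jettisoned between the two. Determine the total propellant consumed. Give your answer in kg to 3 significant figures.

v_e = Isp · g₀ = 2688 × 9.81 = 26369.3 m/s.
After the first burn: m = 1150 × exp(−1000/26369.3) = 1150 × 0.96279 = 1,107.21 kg.
After the second burn: m = 1,107.21 × exp(−1690/26369.3) = 1,107.21 × 0.93792 = 1,038.47 kg.
Total propellant = m₀ − m_final = 1150 − 1,038.47 = 111.53 kg.

total propellant consumed ≈ 112 kg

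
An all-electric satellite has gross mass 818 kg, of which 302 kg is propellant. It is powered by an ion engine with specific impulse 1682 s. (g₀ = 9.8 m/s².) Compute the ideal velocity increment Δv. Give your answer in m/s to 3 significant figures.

v_e = Isp · g₀ = 1682 × 9.8 = 16483.6 m/s.
m_f = m₀ − m_prop = 818 − 302 = 516 kg.
Δv = v_e · ln(m₀/m_f) = 16483.6 × ln(1.585) = 16483.6 × 0.4608 ≈ 7594.9 m/s.

Δv ≈ 7590 m/s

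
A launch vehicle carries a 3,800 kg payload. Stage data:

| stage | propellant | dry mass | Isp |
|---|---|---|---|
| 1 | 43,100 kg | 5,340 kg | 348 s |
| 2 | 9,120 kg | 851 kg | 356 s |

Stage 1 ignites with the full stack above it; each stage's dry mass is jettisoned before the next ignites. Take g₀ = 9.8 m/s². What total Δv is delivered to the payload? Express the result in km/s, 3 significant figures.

Ignition mass of stage 1 = 43,100+5,340 + 9,120+851 + 3,800 = 62,211 kg.
Stage 1: m₀ = 62,211 kg, m_f = 62,211 − 43,100 = 19,111 kg; Δv = 348×9.8×ln(3.255) = 3410.4×1.1803 ≈ 4025 m/s.
Stage 2: m₀ = 13,771 kg, m_f = 13,771 − 9,120 = 4,651 kg; Δv = 356×9.8×ln(2.961) = 3488.8×1.0855 ≈ 3787 m/s.
Total Δv = 4025 + 3787 = 7812 m/s.

Δv ≈ 7.81 km/s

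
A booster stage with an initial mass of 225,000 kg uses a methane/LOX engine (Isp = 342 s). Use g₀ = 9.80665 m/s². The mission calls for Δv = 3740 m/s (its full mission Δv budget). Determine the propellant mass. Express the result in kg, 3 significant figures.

propellant mass ≈ 151000 kg

v_e = Isp · g₀ = 342 × 9.80665 = 3353.9 m/s.
From the ideal rocket equation, m₀/m_f = exp(Δv / v_e) = exp(3740 / 3353.9) = exp(1.1151) = 3.0500.
m_f = 225,000 / 3.0500 = 73,770.5 kg, so propellant = m₀ − m_f = 225,000 − 73,770.5 = 151,229.5 kg.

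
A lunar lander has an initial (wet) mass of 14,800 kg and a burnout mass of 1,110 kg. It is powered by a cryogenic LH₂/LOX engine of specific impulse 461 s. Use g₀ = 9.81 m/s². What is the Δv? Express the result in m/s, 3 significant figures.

Δv ≈ 11700 m/s

v_e = Isp · g₀ = 461 × 9.81 = 4522.4 m/s.
Using Δv = v_e ln(m₀/m_f): Δv = v_e · ln(m₀/m_f) = 4522.4 × ln(13.33) = 4522.4 × 2.5903 ≈ 11714.3 m/s.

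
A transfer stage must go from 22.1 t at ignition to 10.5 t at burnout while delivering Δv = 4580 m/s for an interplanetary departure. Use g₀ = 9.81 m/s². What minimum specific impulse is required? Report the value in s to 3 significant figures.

Isp ≈ 627 s

ln(m₀/m_f) = ln(22100/10500) = ln(2.105) = 0.7442.
v_e = Δv / ln(m₀/m_f) = 4580 / 0.7442 = 6154.2 m/s.
Isp = v_e / g₀ = 6154.2 / 9.81 = 627.3 s.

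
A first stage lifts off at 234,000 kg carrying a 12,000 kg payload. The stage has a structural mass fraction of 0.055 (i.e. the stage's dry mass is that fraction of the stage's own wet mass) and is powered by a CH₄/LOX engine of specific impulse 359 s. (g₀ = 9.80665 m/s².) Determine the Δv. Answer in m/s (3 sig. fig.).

Stage wet mass = m₀ − payload = 234,000 − 12,000 = 222,000 kg.
Stage dry mass = ε × stage wet mass = 0.055 × 222,000 = 12,210 kg.
Burnout mass m_f = stage dry + payload = 12,210 + 12,000 = 24,210 kg.
v_e = Isp · g₀ = 359 × 9.80665 = 3520.6 m/s.
Δv = v_e · ln(234,000/24,210) = 3520.6 × ln(9.665) = 3520.6 × 2.2686 ≈ 7987 m/s.

Δv ≈ 7990 m/s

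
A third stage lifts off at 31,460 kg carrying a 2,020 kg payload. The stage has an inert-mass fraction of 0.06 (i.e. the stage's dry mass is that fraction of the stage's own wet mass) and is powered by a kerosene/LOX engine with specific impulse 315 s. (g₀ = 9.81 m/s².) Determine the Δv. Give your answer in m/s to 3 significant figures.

Δv ≈ 6540 m/s

Stage wet mass = m₀ − payload = 31,460 − 2,020 = 29,440 kg.
Stage dry mass = ε × stage wet mass = 0.06 × 29,440 = 1,766.4 kg.
Burnout mass m_f = stage dry + payload = 1,766.4 + 2,020 = 3,786.4 kg.
v_e = Isp · g₀ = 315 × 9.81 = 3090.2 m/s.
Δv = v_e · ln(31,460/3,786.4) = 3090.2 × ln(8.309) = 3090.2 × 2.1173 ≈ 6543 m/s.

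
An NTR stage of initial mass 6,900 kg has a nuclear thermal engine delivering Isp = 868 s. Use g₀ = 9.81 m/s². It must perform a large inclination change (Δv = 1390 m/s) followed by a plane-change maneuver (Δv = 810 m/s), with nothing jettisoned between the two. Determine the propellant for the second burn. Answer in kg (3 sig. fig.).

propellant for the second burn ≈ 532 kg

v_e = Isp · g₀ = 868 × 9.81 = 8515.1 m/s.
After the first burn: m = 6900 × exp(−1390/8515.1) = 6900 × 0.84939 = 5,860.79 kg.
After the second burn: m = 5,860.79 × exp(−810/8515.1) = 5,860.79 × 0.90926 = 5,328.98 kg.
Second-burn propellant = 5,860.79 − 5,328.98 = 531.81 kg.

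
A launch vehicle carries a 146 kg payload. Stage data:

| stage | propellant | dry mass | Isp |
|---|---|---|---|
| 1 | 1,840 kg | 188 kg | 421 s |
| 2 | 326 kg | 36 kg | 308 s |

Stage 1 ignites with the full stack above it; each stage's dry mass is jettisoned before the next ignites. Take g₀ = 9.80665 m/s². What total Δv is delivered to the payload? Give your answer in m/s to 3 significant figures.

Δv ≈ 8440 m/s

Ignition mass of stage 1 = 1,840+188 + 326+36 + 146 = 2,536 kg.
Stage 1: m₀ = 2,536 kg, m_f = 2,536 − 1,840 = 696 kg; Δv = 421×9.80665×ln(3.644) = 4128.6×1.2930 ≈ 5338 m/s.
Stage 2: m₀ = 508 kg, m_f = 508 − 326 = 182 kg; Δv = 308×9.80665×ln(2.791) = 3020.4×1.0265 ≈ 3100 m/s.
Total Δv = 5338 + 3100 = 8438 m/s.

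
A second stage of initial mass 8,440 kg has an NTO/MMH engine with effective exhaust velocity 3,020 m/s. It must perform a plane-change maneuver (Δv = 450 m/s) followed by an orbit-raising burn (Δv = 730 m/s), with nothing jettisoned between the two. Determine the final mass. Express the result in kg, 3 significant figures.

final mass ≈ 5710 kg

After the first burn: m = 8440 × exp(−450/3020.0) = 8440 × 0.86156 = 7,271.57 kg.
After the second burn: m = 7,271.57 × exp(−730/3020.0) = 7,271.57 × 0.78527 = 5,710.15 kg.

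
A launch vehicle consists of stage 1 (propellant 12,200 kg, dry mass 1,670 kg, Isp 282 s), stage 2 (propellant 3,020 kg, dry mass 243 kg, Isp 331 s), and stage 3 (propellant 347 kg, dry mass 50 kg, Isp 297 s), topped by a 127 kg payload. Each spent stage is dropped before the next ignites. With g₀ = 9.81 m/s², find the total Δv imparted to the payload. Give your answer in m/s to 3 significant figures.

Ignition mass of stage 1 = 12,200+1,670 + 3,020+243 + 347+50 + 127 = 17,657 kg.
Stage 1: m₀ = 17,657 kg, m_f = 17,657 − 12,200 = 5,457 kg; Δv = 282×9.81×ln(3.236) = 2766.4×1.1742 ≈ 3248 m/s.
Stage 2: m₀ = 3,787 kg, m_f = 3,787 − 3,020 = 767 kg; Δv = 331×9.81×ln(4.937) = 3247.1×1.5968 ≈ 5185 m/s.
Stage 3: m₀ = 524 kg, m_f = 524 − 347 = 177 kg; Δv = 297×9.81×ln(2.96) = 2913.6×1.0853 ≈ 3162 m/s.
Total Δv = 3248 + 5185 + 3162 = 11595 m/s.

Δv ≈ 11600 m/s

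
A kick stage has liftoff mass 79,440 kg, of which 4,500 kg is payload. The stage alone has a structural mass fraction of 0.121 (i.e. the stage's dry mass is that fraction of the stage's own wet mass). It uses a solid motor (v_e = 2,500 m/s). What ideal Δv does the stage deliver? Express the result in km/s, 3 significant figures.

Stage wet mass = m₀ − payload = 79,440 − 4,500 = 74,940 kg.
Stage dry mass = ε × stage wet mass = 0.121 × 74,940 = 9,067.74 kg.
Burnout mass m_f = stage dry + payload = 9,067.74 + 4,500 = 13,567.74 kg.
Rocket equation: Δv = v_e · ln(79,440/13,567.74) = 2500.0 × ln(5.855) = 2500.0 × 1.7673 ≈ 4418 m/s.

Δv ≈ 4.42 km/s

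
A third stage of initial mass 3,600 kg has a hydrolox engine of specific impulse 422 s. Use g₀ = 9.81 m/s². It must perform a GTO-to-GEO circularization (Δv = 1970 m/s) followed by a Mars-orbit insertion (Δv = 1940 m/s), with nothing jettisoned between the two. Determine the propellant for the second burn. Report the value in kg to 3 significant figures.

propellant for the second burn ≈ 837 kg

v_e = Isp · g₀ = 422 × 9.81 = 4139.8 m/s.
After the first burn: m = 3600 × exp(−1970/4139.8) = 3600 × 0.62135 = 2,236.86 kg.
After the second burn: m = 2,236.86 × exp(−1940/4139.8) = 2,236.86 × 0.62587 = 1,399.98 kg.
Second-burn propellant = 2,236.86 − 1,399.98 = 836.88 kg.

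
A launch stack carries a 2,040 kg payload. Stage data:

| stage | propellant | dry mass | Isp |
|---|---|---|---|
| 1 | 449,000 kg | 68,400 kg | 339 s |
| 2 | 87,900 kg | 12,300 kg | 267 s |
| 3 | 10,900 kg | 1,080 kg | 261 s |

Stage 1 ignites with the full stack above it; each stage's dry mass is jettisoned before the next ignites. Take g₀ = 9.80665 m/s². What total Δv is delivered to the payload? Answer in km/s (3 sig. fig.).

Ignition mass of stage 1 = 449,000+68,400 + 87,900+12,300 + 10,900+1,080 + 2,040 = 631,620 kg.
Stage 1: m₀ = 631,620 kg, m_f = 631,620 − 449,000 = 182,620 kg; Δv = 339×9.80665×ln(3.459) = 3324.5×1.2409 ≈ 4125 m/s.
Stage 2: m₀ = 114,220 kg, m_f = 114,220 − 87,900 = 26,320 kg; Δv = 267×9.80665×ln(4.34) = 2618.4×1.4678 ≈ 3843 m/s.
Stage 3: m₀ = 14,020 kg, m_f = 14,020 − 10,900 = 3,120 kg; Δv = 261×9.80665×ln(4.494) = 2559.5×1.5027 ≈ 3846 m/s.
Total Δv = 4125 + 3843 + 3846 = 11814 m/s.

Δv ≈ 11.8 km/s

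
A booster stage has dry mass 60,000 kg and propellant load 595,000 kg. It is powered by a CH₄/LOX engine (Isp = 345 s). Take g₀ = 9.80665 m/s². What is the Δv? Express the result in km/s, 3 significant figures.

Δv ≈ 8.09 km/s

v_e = Isp · g₀ = 345 × 9.80665 = 3383.3 m/s.
m₀ = m_dry + m_prop = 60,000 + 595,000 = 655,000 kg.
Rocket equation: Δv = v_e · ln(m₀/m_f) = 3383.3 × ln(10.92) = 3383.3 × 2.3903 ≈ 8087.1 m/s.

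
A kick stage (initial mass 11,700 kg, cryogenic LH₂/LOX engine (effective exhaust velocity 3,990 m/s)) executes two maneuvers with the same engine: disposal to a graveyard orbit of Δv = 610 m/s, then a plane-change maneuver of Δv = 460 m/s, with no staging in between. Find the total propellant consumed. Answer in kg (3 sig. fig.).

After the first burn: m = 11700 × exp(−610/3990.0) = 11700 × 0.85823 = 10,041.3 kg.
After the second burn: m = 10,041.3 × exp(−460/3990.0) = 10,041.3 × 0.89111 = 8,947.9 kg.
Total propellant = m₀ − m_final = 11700 − 8,947.9 = 2,752.1 kg.

total propellant consumed ≈ 2750 kg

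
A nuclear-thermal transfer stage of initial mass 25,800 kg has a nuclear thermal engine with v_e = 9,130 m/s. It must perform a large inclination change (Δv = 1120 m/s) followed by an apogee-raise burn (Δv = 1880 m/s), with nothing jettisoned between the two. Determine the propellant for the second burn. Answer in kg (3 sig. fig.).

After the first burn: m = 25800 × exp(−1120/9130.0) = 25800 × 0.88455 = 22,821.4 kg.
After the second burn: m = 22,821.4 × exp(−1880/9130.0) = 22,821.4 × 0.81390 = 18,574.3 kg.
Second-burn propellant = 22,821.4 − 18,574.3 = 4,247.1 kg.

propellant for the second burn ≈ 4250 kg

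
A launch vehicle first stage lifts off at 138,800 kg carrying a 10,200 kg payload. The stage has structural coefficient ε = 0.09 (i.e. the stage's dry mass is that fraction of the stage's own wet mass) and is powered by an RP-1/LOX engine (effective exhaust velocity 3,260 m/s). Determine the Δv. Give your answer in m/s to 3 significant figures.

Stage wet mass = m₀ − payload = 138,800 − 10,200 = 128,600 kg.
Stage dry mass = ε × stage wet mass = 0.09 × 128,600 = 11,574 kg.
Burnout mass m_f = stage dry + payload = 11,574 + 10,200 = 21,774 kg.
Δv = v_e · ln(138,800/21,774) = 3260.0 × ln(6.375) = 3260.0 × 1.8523 ≈ 6039 m/s.

Δv ≈ 6040 m/s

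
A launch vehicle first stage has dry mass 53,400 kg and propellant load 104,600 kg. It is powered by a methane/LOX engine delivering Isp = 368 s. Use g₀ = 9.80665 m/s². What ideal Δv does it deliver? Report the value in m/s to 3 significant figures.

v_e = Isp · g₀ = 368 × 9.80665 = 3608.8 m/s.
m₀ = m_dry + m_prop = 53,400 + 104,600 = 158,000 kg.
Δv = v_e · ln(m₀/m_f) = 3608.8 × ln(2.959) = 3608.8 × 1.0848 ≈ 3914.8 m/s.

Δv ≈ 3910 m/s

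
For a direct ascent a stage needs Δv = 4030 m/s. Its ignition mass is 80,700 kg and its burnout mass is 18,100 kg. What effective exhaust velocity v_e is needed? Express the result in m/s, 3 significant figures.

ln(m₀/m_f) = ln(80700/18100) = ln(4.459) = 1.4948.
v_e = Δv / ln(m₀/m_f) = 4030 / 1.4948 = 2696.0 m/s.

v_e ≈ 2700 m/s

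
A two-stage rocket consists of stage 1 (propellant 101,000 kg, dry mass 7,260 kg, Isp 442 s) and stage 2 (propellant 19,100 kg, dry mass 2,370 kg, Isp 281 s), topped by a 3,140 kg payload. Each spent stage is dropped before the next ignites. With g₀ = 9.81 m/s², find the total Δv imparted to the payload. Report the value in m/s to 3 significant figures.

Δv ≈ 10300 m/s

Ignition mass of stage 1 = 101,000+7,260 + 19,100+2,370 + 3,140 = 132,870 kg.
Stage 1: m₀ = 132,870 kg, m_f = 132,870 − 101,000 = 31,870 kg; Δv = 442×9.81×ln(4.169) = 4336.0×1.4277 ≈ 6191 m/s.
Stage 2: m₀ = 24,610 kg, m_f = 24,610 − 19,100 = 5,510 kg; Δv = 281×9.81×ln(4.466) = 2756.6×1.4966 ≈ 4126 m/s.
Total Δv = 6191 + 4126 = 10317 m/s.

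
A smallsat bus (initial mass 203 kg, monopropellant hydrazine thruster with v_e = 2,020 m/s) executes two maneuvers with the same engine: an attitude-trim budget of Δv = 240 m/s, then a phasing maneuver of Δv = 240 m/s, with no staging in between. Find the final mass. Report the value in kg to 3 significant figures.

final mass ≈ 160 kg

After the first burn: m = 203 × exp(−240/2020.0) = 203 × 0.88797 = 180.258 kg.
After the second burn: m = 180.258 × exp(−240/2020.0) = 180.258 × 0.88797 = 160.064 kg.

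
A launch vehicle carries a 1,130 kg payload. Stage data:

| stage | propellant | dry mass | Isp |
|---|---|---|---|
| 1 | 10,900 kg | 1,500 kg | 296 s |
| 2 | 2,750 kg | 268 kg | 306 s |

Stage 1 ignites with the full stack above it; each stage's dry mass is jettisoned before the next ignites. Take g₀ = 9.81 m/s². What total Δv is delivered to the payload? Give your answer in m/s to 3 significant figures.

Ignition mass of stage 1 = 10,900+1,500 + 2,750+268 + 1,130 = 16,548 kg.
Stage 1: m₀ = 16,548 kg, m_f = 16,548 − 10,900 = 5,648 kg; Δv = 296×9.81×ln(2.93) = 2903.8×1.0750 ≈ 3121 m/s.
Stage 2: m₀ = 4,148 kg, m_f = 4,148 − 2,750 = 1,398 kg; Δv = 306×9.81×ln(2.967) = 3001.9×1.0876 ≈ 3265 m/s.
Total Δv = 3121 + 3265 = 6386 m/s.

Δv ≈ 6390 m/s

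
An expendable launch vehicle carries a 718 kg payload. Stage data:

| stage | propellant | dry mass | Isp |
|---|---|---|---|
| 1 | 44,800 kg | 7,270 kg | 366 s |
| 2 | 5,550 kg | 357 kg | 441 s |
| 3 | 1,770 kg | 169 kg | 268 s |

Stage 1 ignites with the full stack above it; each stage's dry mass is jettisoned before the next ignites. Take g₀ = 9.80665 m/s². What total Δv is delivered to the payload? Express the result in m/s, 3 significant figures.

Δv ≈ 12200 m/s

Ignition mass of stage 1 = 44,800+7,270 + 5,550+357 + 1,770+169 + 718 = 60,634 kg.
Stage 1: m₀ = 60,634 kg, m_f = 60,634 − 44,800 = 15,834 kg; Δv = 366×9.80665×ln(3.829) = 3589.2×1.3427 ≈ 4819 m/s.
Stage 2: m₀ = 8,564 kg, m_f = 8,564 − 5,550 = 3,014 kg; Δv = 441×9.80665×ln(2.841) = 4324.7×1.0443 ≈ 4516 m/s.
Stage 3: m₀ = 2,657 kg, m_f = 2,657 − 1,770 = 887 kg; Δv = 268×9.80665×ln(2.995) = 2628.2×1.0971 ≈ 2883 m/s.
Total Δv = 4819 + 4516 + 2883 = 12218 m/s.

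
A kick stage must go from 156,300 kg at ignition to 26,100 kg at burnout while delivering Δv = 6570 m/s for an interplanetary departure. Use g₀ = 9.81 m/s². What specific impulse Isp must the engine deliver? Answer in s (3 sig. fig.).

ln(m₀/m_f) = ln(156300/26100) = ln(5.989) = 1.7898.
From the ideal rocket equation, v_e = Δv / ln(m₀/m_f) = 6570 / 1.7898 = 3670.7 m/s.
Isp = v_e / g₀ = 3670.7 / 9.81 = 374.2 s.

Isp ≈ 374 s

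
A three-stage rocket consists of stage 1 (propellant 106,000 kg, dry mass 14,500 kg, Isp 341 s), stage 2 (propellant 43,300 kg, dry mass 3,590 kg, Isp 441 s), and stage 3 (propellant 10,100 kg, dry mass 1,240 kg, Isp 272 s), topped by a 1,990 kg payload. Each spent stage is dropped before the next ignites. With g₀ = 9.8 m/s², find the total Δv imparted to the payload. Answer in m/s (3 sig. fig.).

Ignition mass of stage 1 = 106,000+14,500 + 43,300+3,590 + 10,100+1,240 + 1,990 = 180,720 kg.
Stage 1: m₀ = 180,720 kg, m_f = 180,720 − 106,000 = 74,720 kg; Δv = 341×9.8×ln(2.419) = 3341.8×0.8832 ≈ 2951 m/s.
Stage 2: m₀ = 60,220 kg, m_f = 60,220 − 43,300 = 16,920 kg; Δv = 441×9.8×ln(3.559) = 4321.8×1.2695 ≈ 5487 m/s.
Stage 3: m₀ = 13,330 kg, m_f = 13,330 − 10,100 = 3,230 kg; Δv = 272×9.8×ln(4.127) = 2665.6×1.4175 ≈ 3779 m/s.
Total Δv = 2951 + 5487 + 3779 = 12217 m/s.

Δv ≈ 12200 m/s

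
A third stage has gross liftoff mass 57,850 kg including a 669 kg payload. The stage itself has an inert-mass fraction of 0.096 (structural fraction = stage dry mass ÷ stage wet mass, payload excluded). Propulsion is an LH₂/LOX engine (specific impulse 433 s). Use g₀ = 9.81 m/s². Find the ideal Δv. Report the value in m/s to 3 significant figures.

Δv ≈ 9520 m/s

Stage wet mass = m₀ − payload = 57,850 − 669 = 57,181 kg.
Stage dry mass = ε × stage wet mass = 0.096 × 57,181 = 5,489.38 kg.
Burnout mass m_f = stage dry + payload = 5,489.38 + 669 = 6,158.38 kg.
v_e = Isp · g₀ = 433 × 9.81 = 4247.7 m/s.
Using Δv = v_e ln(m₀/m_f): Δv = v_e · ln(57,850/6,158.38) = 4247.7 × ln(9.394) = 4247.7 × 2.2400 ≈ 9515 m/s.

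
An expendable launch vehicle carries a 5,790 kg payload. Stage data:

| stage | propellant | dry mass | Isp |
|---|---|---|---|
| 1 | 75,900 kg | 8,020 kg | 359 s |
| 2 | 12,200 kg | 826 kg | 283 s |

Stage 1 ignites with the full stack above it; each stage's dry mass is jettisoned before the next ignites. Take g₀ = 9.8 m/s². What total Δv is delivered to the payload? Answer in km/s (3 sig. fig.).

Δv ≈ 7.62 km/s

Ignition mass of stage 1 = 75,900+8,020 + 12,200+826 + 5,790 = 102,736 kg.
Stage 1: m₀ = 102,736 kg, m_f = 102,736 − 75,900 = 26,836 kg; Δv = 359×9.8×ln(3.828) = 3518.2×1.3424 ≈ 4723 m/s.
Stage 2: m₀ = 18,816 kg, m_f = 18,816 − 12,200 = 6,616 kg; Δv = 283×9.8×ln(2.844) = 2773.4×1.0452 ≈ 2899 m/s.
Total Δv = 4723 + 2899 = 7622 m/s.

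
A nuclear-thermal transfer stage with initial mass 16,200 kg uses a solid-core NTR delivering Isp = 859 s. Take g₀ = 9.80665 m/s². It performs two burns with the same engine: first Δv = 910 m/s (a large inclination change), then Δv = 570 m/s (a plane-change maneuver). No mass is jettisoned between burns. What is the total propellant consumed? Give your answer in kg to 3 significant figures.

total propellant consumed ≈ 2610 kg

v_e = Isp · g₀ = 859 × 9.80665 = 8423.9 m/s.
After the first burn: m = 16200 × exp(−910/8423.9) = 16200 × 0.89760 = 14,541.1 kg.
After the second burn: m = 14,541.1 × exp(−570/8423.9) = 14,541.1 × 0.93457 = 13,589.7 kg.
Total propellant = m₀ − m_final = 16200 − 13,589.7 = 2,610.3 kg.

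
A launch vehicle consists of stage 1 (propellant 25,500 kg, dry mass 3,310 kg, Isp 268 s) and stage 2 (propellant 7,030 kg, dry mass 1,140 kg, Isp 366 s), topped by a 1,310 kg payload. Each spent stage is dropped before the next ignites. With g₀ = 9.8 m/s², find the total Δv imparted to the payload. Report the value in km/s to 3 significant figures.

Δv ≈ 7.73 km/s

Ignition mass of stage 1 = 25,500+3,310 + 7,030+1,140 + 1,310 = 38,290 kg.
Stage 1: m₀ = 38,290 kg, m_f = 38,290 − 25,500 = 12,790 kg; Δv = 268×9.8×ln(2.994) = 2626.4×1.0965 ≈ 2880 m/s.
Stage 2: m₀ = 9,480 kg, m_f = 9,480 − 7,030 = 2,450 kg; Δv = 366×9.8×ln(3.869) = 3586.8×1.3531 ≈ 4853 m/s.
Total Δv = 2880 + 4853 = 7733 m/s.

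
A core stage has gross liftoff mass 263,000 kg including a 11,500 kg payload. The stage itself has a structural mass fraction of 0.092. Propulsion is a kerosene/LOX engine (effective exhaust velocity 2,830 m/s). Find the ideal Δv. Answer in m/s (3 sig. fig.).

Δv ≈ 5740 m/s

Stage wet mass = m₀ − payload = 263,000 − 11,500 = 251,500 kg.
Stage dry mass = ε × stage wet mass = 0.092 × 251,500 = 23,138 kg.
Burnout mass m_f = stage dry + payload = 23,138 + 11,500 = 34,638 kg.
By the Tsiolkovsky rocket equation, Δv = v_e · ln(263,000/34,638) = 2830.0 × ln(7.593) = 2830.0 × 2.0272 ≈ 5737 m/s.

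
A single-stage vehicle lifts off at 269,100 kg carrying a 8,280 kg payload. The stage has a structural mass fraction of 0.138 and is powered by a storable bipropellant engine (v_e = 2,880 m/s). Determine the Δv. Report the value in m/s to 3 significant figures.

Stage wet mass = m₀ − payload = 269,100 − 8,280 = 260,820 kg.
Stage dry mass = ε × stage wet mass = 0.138 × 260,820 = 35,993.2 kg.
Burnout mass m_f = stage dry + payload = 35,993.2 + 8,280 = 44,273.2 kg.
Rocket equation: Δv = v_e · ln(269,100/44,273.2) = 2880.0 × ln(6.078) = 2880.0 × 1.8047 ≈ 5198 m/s.

Δv ≈ 5200 m/s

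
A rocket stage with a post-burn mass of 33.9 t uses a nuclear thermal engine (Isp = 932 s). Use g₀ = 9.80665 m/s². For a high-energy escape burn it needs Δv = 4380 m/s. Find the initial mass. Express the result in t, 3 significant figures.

initial mass ≈ 54.7 t

v_e = Isp · g₀ = 932 × 9.80665 = 9139.8 m/s.
By the Tsiolkovsky rocket equation, m₀/m_f = exp(Δv / v_e) = exp(4380 / 9139.8) = exp(0.4792) = 1.6148.
m₀ = m_f × 1.6148 = 33.9 × 1.6148 = 54.7417 t.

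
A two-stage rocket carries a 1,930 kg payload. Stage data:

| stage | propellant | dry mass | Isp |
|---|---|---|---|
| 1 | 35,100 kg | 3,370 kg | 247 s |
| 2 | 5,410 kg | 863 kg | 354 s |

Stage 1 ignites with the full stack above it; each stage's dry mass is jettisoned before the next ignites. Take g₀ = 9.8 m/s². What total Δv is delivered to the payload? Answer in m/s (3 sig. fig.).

Δv ≈ 7110 m/s

Ignition mass of stage 1 = 35,100+3,370 + 5,410+863 + 1,930 = 46,673 kg.
Stage 1: m₀ = 46,673 kg, m_f = 46,673 − 35,100 = 11,573 kg; Δv = 247×9.8×ln(4.033) = 2420.6×1.3945 ≈ 3376 m/s.
Stage 2: m₀ = 8,203 kg, m_f = 8,203 − 5,410 = 2,793 kg; Δv = 354×9.8×ln(2.937) = 3469.2×1.0774 ≈ 3738 m/s.
Total Δv = 3376 + 3738 = 7114 m/s.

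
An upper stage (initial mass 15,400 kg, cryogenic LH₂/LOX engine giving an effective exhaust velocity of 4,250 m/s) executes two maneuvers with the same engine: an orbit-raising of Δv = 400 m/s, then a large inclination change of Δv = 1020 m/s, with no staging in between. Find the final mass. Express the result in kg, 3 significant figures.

final mass ≈ 11000 kg

After the first burn: m = 15400 × exp(−400/4250.0) = 15400 × 0.91018 = 14,016.8 kg.
After the second burn: m = 14,016.8 × exp(−1020/4250.0) = 14,016.8 × 0.78663 = 11,026 kg.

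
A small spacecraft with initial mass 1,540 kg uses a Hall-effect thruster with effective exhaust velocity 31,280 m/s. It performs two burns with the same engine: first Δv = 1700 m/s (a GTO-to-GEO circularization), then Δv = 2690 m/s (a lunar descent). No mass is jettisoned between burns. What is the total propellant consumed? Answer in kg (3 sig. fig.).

total propellant consumed ≈ 202 kg

After the first burn: m = 1540 × exp(−1700/31280.0) = 1540 × 0.94710 = 1,458.53 kg.
After the second burn: m = 1,458.53 × exp(−2690/31280.0) = 1,458.53 × 0.91760 = 1,338.35 kg.
Total propellant = m₀ − m_final = 1540 − 1,338.35 = 201.65 kg.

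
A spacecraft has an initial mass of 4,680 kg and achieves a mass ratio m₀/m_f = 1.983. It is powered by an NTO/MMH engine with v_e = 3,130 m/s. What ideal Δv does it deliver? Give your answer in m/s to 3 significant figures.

Δv ≈ 2140 m/s

Using Δv = v_e ln(m₀/m_f): Δv = v_e · ln(1.983) = 3130.0 × 0.6846 ≈ 2142.8 m/s.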